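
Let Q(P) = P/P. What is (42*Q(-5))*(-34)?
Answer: -1428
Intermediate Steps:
Q(P) = 1
(42*Q(-5))*(-34) = (42*1)*(-34) = 42*(-34) = -1428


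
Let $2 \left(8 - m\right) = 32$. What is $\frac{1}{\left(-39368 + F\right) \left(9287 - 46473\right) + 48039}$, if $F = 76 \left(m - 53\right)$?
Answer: $\frac{1}{1636380783} \approx 6.111 \cdot 10^{-10}$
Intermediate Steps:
$m = -8$ ($m = 8 - 16 = -8$)
$F = -4636$ ($F = 76 \left(-8 - 53\right) = 76 \left(-61\right) = -4636$)
$\frac{1}{\left(-39368 + F\right) \left(9287 - 46473\right) + 48039} = \frac{1}{\left(-39368 - 4636\right) \left(9287 - 46473\right) + 48039} = \frac{1}{\left(-44004\right) \left(-37186\right) + 48039} = \frac{1}{1636332744 + 48039} = \frac{1}{1636380783}$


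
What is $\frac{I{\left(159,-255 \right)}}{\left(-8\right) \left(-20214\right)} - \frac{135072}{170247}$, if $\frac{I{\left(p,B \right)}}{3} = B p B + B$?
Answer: $\frac{25954382}{135883} \approx 191.01$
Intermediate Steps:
$I{\left(p,B \right)} = 3 B + 3 p B^{2}$ ($I{\left(p,B \right)} = 3 \left(B p B + B\right) = 3 \left(p B^{2} + B\right) = 3 \left(B + p B^{2}\right) = 3 B + 3 p B^{2}$)
$\frac{I{\left(159,-255 \right)}}{\left(-8\right) \left(-20214\right)} - \frac{135072}{170247} = \frac{3 \left(-255\right) \left(1 - 40545\right)}{\left(-8\right) \left(-20214\right)} - \frac{135072}{170247} = \frac{3 \left(-255\right) \left(1 - 40545\right)}{161712} - \frac{96}{121} = 3 \left(-255\right) \left(-40544\right) \frac{1}{161712} - \frac{96}{121} = 31016160 \cdot \frac{1}{161712} - \frac{96}{121} = \frac{215390}{1123} - \frac{96}{121} = \frac{25954382}{135883}$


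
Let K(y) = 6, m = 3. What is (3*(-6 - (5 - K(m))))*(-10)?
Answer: 150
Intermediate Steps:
(3*(-6 - (5 - K(m))))*(-10) = (3*(-6 - (5 - 1*6)))*(-10) = (3*(-6 - (5 - 6)))*(-10) = (3*(-6 - 1*(-1)))*(-10) = (3*(-6 + 1))*(-10) = (3*(-5))*(-10) = -15*(-10) = 150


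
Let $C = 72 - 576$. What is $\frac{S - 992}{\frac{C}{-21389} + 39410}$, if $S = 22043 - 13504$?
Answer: $\frac{161422783}{842940994} \approx 0.1915$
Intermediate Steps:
$S = 8539$
$C = -504$ ($C = 72 - 576 = -504$)
$\frac{S - 992}{\frac{C}{-21389} + 39410} = \frac{8539 - 992}{- \frac{504}{-21389} + 39410} = \frac{7547}{\left(-504\right) \left(- \frac{1}{21389}\right) + 39410} = \frac{7547}{\frac{504}{21389} + 39410} = \frac{7547}{\frac{842940994}{21389}} = 7547 \cdot \frac{21389}{842940994} = \frac{161422783}{842940994}$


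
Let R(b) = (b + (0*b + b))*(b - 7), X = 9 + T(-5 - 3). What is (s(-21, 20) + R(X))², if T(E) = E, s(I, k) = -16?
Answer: 784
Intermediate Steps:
X = 1 (X = 9 + (-5 - 3) = 9 - 8 = 1)
R(b) = 2*b*(-7 + b) (R(b) = (b + (0 + b))*(-7 + b) = (b + b)*(-7 + b) = (2*b)*(-7 + b) = 2*b*(-7 + b))
(s(-21, 20) + R(X))² = (-16 + 2*1*(-7 + 1))² = (-16 + 2*1*(-6))² = (-16 - 12)² = (-28)² = 784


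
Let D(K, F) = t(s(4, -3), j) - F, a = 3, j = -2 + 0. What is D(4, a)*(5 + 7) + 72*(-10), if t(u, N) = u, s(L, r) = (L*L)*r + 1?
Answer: -1320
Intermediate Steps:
s(L, r) = 1 + r*L² (s(L, r) = L²*r + 1 = r*L² + 1 = 1 + r*L²)
j = -2
D(K, F) = -47 - F (D(K, F) = (1 - 3*4²) - F = (1 - 3*16) - F = (1 - 48) - F = -47 - F)
D(4, a)*(5 + 7) + 72*(-10) = (-47 - 1*3)*(5 + 7) + 72*(-10) = (-47 - 3)*12 - 720 = -50*12 - 720 = -600 - 720 = -1320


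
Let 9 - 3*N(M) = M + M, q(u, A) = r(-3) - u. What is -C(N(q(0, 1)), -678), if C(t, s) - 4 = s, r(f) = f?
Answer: 674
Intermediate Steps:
q(u, A) = -3 - u
N(M) = 3 - 2*M/3 (N(M) = 3 - (M + M)/3 = 3 - 2*M/3)
C(t, s) = 4 + s
-C(N(q(0, 1)), -678) = -(4 - 678) = -1*(-674) = 674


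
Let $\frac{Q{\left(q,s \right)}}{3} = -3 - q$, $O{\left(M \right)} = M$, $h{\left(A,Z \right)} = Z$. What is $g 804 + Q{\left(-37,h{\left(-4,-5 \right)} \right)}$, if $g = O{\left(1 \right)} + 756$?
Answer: $608730$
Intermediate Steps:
$Q{\left(q,s \right)} = -9 - 3 q$ ($Q{\left(q,s \right)} = 3 \left(-3 - q\right) = -9 - 3 q$)
$g = 757$ ($g = 1 + 756 = 757$)
$g 804 + Q{\left(-37,h{\left(-4,-5 \right)} \right)} = 757 \cdot 804 - -102 = 608628 + \left(-9 + 111\right) = 608628 + 102 = 608730$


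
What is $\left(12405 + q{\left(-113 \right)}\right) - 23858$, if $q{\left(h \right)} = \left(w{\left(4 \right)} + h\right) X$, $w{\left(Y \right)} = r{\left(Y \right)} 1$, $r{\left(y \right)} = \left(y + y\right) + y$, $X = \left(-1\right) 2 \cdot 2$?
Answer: $-11049$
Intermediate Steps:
$X = -4$ ($X = \left(-2\right) 2 = -4$)
$r{\left(y \right)} = 3 y$ ($r{\left(y \right)} = 2 y + y = 3 y$)
$w{\left(Y \right)} = 3 Y$ ($w{\left(Y \right)} = 3 Y 1 = 3 Y$)
$q{\left(h \right)} = -48 - 4 h$ ($q{\left(h \right)} = \left(3 \cdot 4 + h\right) \left(-4\right) = \left(12 + h\right) \left(-4\right) = -48 - 4 h$)
$\left(12405 + q{\left(-113 \right)}\right) - 23858 = \left(12405 - -404\right) - 23858 = \left(12405 + \left(-48 + 452\right)\right) - 23858 = \left(12405 + 404\right) - 23858 = 12809 - 23858 = -11049$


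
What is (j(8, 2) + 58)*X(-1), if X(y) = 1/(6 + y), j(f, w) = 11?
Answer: 69/5 ≈ 13.800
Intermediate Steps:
(j(8, 2) + 58)*X(-1) = (11 + 58)/(6 - 1) = 69/5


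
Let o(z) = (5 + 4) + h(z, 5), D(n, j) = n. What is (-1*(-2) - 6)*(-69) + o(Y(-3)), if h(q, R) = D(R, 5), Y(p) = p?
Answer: 290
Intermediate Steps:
h(q, R) = R
o(z) = 14 (o(z) = (5 + 4) + 5 = 9 + 5 = 14)
(-1*(-2) - 6)*(-69) + o(Y(-3)) = (-1*(-2) - 6)*(-69) + 14 = (2 - 6)*(-69) + 14 = -4*(-69) + 14 = 276 + 14 = 290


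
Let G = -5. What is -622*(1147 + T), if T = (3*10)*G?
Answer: -620134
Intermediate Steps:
T = -150 (T = (3*10)*(-5) = 30*(-5) = -150)
-622*(1147 + T) = -622*(1147 - 150) = -622*997 = -620134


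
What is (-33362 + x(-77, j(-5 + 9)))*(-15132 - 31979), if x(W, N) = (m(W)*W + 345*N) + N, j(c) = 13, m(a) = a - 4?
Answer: 1065980597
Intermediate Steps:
m(a) = -4 + a
x(W, N) = 346*N + W*(-4 + W) (x(W, N) = ((-4 + W)*W + 345*N) + N = (W*(-4 + W) + 345*N) + N = (345*N + W*(-4 + W)) + N = 346*N + W*(-4 + W))
(-33362 + x(-77, j(-5 + 9)))*(-15132 - 31979) = (-33362 + (346*13 - 77*(-4 - 77)))*(-15132 - 31979) = (-33362 + (4498 - 77*(-81)))*(-47111) = (-33362 + (4498 + 6237))*(-47111) = (-33362 + 10735)*(-47111) = -22627*(-47111) = 1065980597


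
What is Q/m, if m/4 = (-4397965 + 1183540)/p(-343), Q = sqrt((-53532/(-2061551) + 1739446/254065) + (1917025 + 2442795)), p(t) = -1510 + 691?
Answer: 39*sqrt(24409057566473325786584086310)/45812593419216500 ≈ 0.13300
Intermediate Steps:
p(t) = -819
Q = sqrt(24409057566473325786584086310)/74823993545 (Q = sqrt((-53532*(-1/2061551) + 1739446*(1/254065)) + 4359820) = sqrt((53532/2061551 + 1739446/254065) + 4359820) = sqrt(3599557248326/523767954815 + 4359820) = sqrt(2283537604318781626/523767954815) = sqrt(24409057566473325786584086310)/74823993545 ≈ 2088.0)
m = 4285900/273 (m = 4*((-4397965 + 1183540)/(-819)) = 4*(-3214425*(-1/819)) = 4*(1071475/273) = 4285900/273 ≈ 15699.)
Q/m = (sqrt(24409057566473325786584086310)/74823993545)/(4285900/273) = (sqrt(24409057566473325786584086310)/74823993545)*(273/4285900) = 39*sqrt(24409057566473325786584086310)/45812593419216500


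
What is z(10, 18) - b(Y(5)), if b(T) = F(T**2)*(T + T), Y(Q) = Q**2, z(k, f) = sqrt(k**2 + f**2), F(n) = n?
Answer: -31250 + 2*sqrt(106) ≈ -31229.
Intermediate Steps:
z(k, f) = sqrt(f**2 + k**2)
b(T) = 2*T**3 (b(T) = T**2*(T + T) = T**2*(2*T) = 2*T**3)
z(10, 18) - b(Y(5)) = sqrt(18**2 + 10**2) - 2*(5**2)**3 = sqrt(324 + 100) - 2*25**3 = sqrt(424) - 2*15625 = 2*sqrt(106) - 1*31250 = 2*sqrt(106) - 31250 = -31250 + 2*sqrt(106)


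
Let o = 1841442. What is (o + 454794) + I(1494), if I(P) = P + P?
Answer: 2299224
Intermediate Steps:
I(P) = 2*P
(o + 454794) + I(1494) = (1841442 + 454794) + 2*1494 = 2296236 + 2988 = 2299224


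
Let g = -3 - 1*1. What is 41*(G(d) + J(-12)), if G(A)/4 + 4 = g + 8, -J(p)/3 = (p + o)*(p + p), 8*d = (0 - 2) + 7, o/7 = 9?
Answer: 150552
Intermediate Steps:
o = 63 (o = 7*9 = 63)
d = 5/8 (d = ((0 - 2) + 7)/8 = (-2 + 7)/8 = (1/8)*5 = 5/8 ≈ 0.62500)
g = -4 (g = -3 - 1 = -4)
J(p) = -6*p*(63 + p) (J(p) = -3*(p + 63)*(p + p) = -3*(63 + p)*2*p = -6*p*(63 + p))
G(A) = 0 (G(A) = -16 + 4*(-4 + 8) = -16 + 4*4 = -16 + 16 = 0)
41*(G(d) + J(-12)) = 41*(0 - 6*(-12)*(63 - 12)) = 41*(0 - 6*(-12)*51) = 41*(0 + 3672) = 41*3672 = 150552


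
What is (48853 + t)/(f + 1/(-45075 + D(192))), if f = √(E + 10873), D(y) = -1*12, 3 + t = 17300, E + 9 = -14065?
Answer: -298250505/650711305837 - 13447220518935*I*√3201/650711305837 ≈ -0.00045835 - 1169.2*I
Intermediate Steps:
E = -14074 (E = -9 - 14065 = -14074)
t = 17297 (t = -3 + 17300 = 17297)
D(y) = -12
f = I*√3201 (f = √(-14074 + 10873) = √(-3201) = I*√3201 ≈ 56.577*I)
(48853 + t)/(f + 1/(-45075 + D(192))) = (48853 + 17297)/(I*√3201 + 1/(-45075 - 12)) = 66150/(I*√3201 + 1/(-45087)) = 66150/(I*√3201 - 1/45087) = 66150/(-1/45087 + I*√3201)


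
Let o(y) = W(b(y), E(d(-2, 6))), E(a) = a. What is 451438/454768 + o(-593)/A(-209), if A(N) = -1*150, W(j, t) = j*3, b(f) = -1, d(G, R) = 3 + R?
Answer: 5756667/5684600 ≈ 1.0127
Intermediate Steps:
W(j, t) = 3*j
A(N) = -150
o(y) = -3 (o(y) = 3*(-1) = -3)
451438/454768 + o(-593)/A(-209) = 451438/454768 - 3/(-150) = 451438*(1/454768) - 3*(-1/150) = 225719/227384 + 1/50 = 5756667/5684600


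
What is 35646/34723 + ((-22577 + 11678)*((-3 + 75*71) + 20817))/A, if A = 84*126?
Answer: -4025975627/149576 ≈ -26916.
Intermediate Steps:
A = 10584
35646/34723 + ((-22577 + 11678)*((-3 + 75*71) + 20817))/A = 35646/34723 + ((-22577 + 11678)*((-3 + 75*71) + 20817))/10584 = 35646*(1/34723) - 10899*((-3 + 5325) + 20817)*(1/10584) = 2742/2671 - 10899*(5322 + 20817)*(1/10584) = 2742/2671 - 10899*26139*(1/10584) = 2742/2671 - 284888961*1/10584 = 2742/2671 - 1507349/56 = -4025975627/149576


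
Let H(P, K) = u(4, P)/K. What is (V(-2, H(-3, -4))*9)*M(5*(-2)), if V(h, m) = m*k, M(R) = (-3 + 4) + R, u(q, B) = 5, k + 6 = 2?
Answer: -405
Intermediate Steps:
k = -4 (k = -6 + 2 = -4)
H(P, K) = 5/K
M(R) = 1 + R
V(h, m) = -4*m (V(h, m) = m*(-4) = -4*m)
(V(-2, H(-3, -4))*9)*M(5*(-2)) = (-20/(-4)*9)*(1 + 5*(-2)) = (-20*(-1)/4*9)*(1 - 10) = (-4*(-5/4)*9)*(-9) = (5*9)*(-9) = 45*(-9) = -405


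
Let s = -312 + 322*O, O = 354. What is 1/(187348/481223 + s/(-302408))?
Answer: 36381421246/488007059 ≈ 74.551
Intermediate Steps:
s = 113676 (s = -312 + 322*354 = -312 + 113988 = 113676)
1/(187348/481223 + s/(-302408)) = 1/(187348/481223 + 113676/(-302408)) = 1/(187348*(1/481223) + 113676*(-1/302408)) = 1/(187348/481223 - 28419/75602) = 1/(488007059/36381421246) = 36381421246/488007059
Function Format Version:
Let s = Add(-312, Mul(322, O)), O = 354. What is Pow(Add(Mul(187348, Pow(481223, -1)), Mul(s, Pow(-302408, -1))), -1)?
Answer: Rational(36381421246, 488007059) ≈ 74.551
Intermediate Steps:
s = 113676 (s = Add(-312, Mul(322, 354)) = Add(-312, 113988) = 113676)
Pow(Add(Mul(187348, Pow(481223, -1)), Mul(s, Pow(-302408, -1))), -1) = Pow(Add(Mul(187348, Pow(481223, -1)), Mul(113676, Pow(-302408, -1))), -1) = Pow(Add(Mul(187348, Rational(1, 481223)), Mul(113676, Rational(-1, 302408))), -1) = Pow(Add(Rational(187348, 481223), Rational(-28419, 75602)), -1) = Pow(Rational(488007059, 36381421246), -1) = Rational(36381421246, 488007059)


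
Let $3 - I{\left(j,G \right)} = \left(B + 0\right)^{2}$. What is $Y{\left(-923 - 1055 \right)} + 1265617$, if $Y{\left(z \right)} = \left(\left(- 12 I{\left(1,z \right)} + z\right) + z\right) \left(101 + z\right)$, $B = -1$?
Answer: $8736077$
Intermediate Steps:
$I{\left(j,G \right)} = 2$ ($I{\left(j,G \right)} = 3 - \left(-1 + 0\right)^{2} = 3 - \left(-1\right)^{2} = 3 - 1 = 2$)
$Y{\left(z \right)} = \left(-24 + 2 z\right) \left(101 + z\right)$ ($Y{\left(z \right)} = \left(\left(\left(-12\right) 2 + z\right) + z\right) \left(101 + z\right) = \left(\left(-24 + z\right) + z\right) \left(101 + z\right) = \left(-24 + 2 z\right) \left(101 + z\right)$)
$Y{\left(-923 - 1055 \right)} + 1265617 = \left(-2424 + 2 \left(-923 - 1055\right)^{2} + 178 \left(-923 - 1055\right)\right) + 1265617 = \left(-2424 + 2 \left(-1978\right)^{2} + 178 \left(-1978\right)\right) + 1265617 = \left(-2424 + 2 \cdot 3912484 - 352084\right) + 1265617 = \left(-2424 + 7824968 - 352084\right) + 1265617 = 7470460 + 1265617 = 8736077$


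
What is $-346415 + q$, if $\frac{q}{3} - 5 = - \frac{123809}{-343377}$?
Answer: $- \frac{39648473791}{114459} \approx -3.464 \cdot 10^{5}$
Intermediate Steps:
$q = \frac{1840694}{114459}$ ($q = 15 + 3 \left(- \frac{123809}{-343377}\right) = 15 + 3 \left(\left(-123809\right) \left(- \frac{1}{343377}\right)\right) = 15 + 3 \cdot \frac{123809}{343377} = 15 + \frac{123809}{114459} = \frac{1840694}{114459} \approx 16.082$)
$-346415 + q = -346415 + \frac{1840694}{114459} = - \frac{39648473791}{114459}$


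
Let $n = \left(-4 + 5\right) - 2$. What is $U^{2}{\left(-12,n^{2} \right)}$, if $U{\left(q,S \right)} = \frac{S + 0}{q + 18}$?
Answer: $\frac{1}{36} \approx 0.027778$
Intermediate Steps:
$n = -1$ ($n = 1 + \left(-5 + 3\right) = 1 - 2 = -1$)
$U{\left(q,S \right)} = \frac{S}{18 + q}$
$U^{2}{\left(-12,n^{2} \right)} = \left(\frac{\left(-1\right)^{2}}{18 - 12}\right)^{2} = \left(1 \cdot \frac{1}{6}\right)^{2} = \left(\frac{1}{6}\right)^{2} = \frac{1}{36}$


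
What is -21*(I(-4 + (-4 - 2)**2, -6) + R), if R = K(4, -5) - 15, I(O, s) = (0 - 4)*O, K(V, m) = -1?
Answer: 3024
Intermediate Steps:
I(O, s) = -4*O
R = -16 (R = -1 - 15 = -16)
-21*(I(-4 + (-4 - 2)**2, -6) + R) = -21*(-4*(-4 + (-4 - 2)**2) - 16) = -21*(-4*(-4 + (-6)**2) - 16) = -21*(-4*(-4 + 36) - 16) = -21*(-4*32 - 16) = -21*(-128 - 16) = -21*(-144) = 3024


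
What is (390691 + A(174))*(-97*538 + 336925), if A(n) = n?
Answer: 111294509235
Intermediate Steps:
(390691 + A(174))*(-97*538 + 336925) = (390691 + 174)*(-97*538 + 336925) = 390865*(-52186 + 336925) = 390865*284739 = 111294509235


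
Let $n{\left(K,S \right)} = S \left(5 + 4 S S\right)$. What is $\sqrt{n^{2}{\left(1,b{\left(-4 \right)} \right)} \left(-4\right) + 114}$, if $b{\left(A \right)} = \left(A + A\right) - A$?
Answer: $i \sqrt{304590} \approx 551.9 i$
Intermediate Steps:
$b{\left(A \right)} = A$ ($b{\left(A \right)} = 2 A - A = A$)
$n{\left(K,S \right)} = S \left(5 + 4 S^{2}\right)$
$\sqrt{n^{2}{\left(1,b{\left(-4 \right)} \right)} \left(-4\right) + 114} = \sqrt{\left(- 4 \left(5 + 4 \left(-4\right)^{2}\right)\right)^{2} \left(-4\right) + 114} = \sqrt{\left(- 4 \left(5 + 4 \cdot 16\right)\right)^{2} \left(-4\right) + 114} = \sqrt{\left(- 4 \left(5 + 64\right)\right)^{2} \left(-4\right) + 114} = \sqrt{\left(\left(-4\right) 69\right)^{2} \left(-4\right) + 114} = \sqrt{\left(-276\right)^{2} \left(-4\right) + 114} = \sqrt{76176 \left(-4\right) + 114} = \sqrt{-304704 + 114} = \sqrt{-304590} = i \sqrt{304590}$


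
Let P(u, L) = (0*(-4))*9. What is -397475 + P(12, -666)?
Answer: -397475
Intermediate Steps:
P(u, L) = 0 (P(u, L) = 0*9 = 0)
-397475 + P(12, -666) = -397475 + 0 = -397475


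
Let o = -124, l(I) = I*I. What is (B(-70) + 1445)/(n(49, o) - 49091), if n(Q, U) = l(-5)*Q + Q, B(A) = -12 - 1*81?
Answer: -1352/47817 ≈ -0.028274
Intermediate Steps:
B(A) = -93 (B(A) = -12 - 81 = -93)
l(I) = I²
n(Q, U) = 26*Q (n(Q, U) = (-5)²*Q + Q = 25*Q + Q = 26*Q)
(B(-70) + 1445)/(n(49, o) - 49091) = (-93 + 1445)/(26*49 - 49091) = 1352/(1274 - 49091) = 1352/(-47817) = 1352*(-1/47817) = -1352/47817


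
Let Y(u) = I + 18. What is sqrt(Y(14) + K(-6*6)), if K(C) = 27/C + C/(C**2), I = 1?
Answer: 2*sqrt(41)/3 ≈ 4.2688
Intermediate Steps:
K(C) = 28/C (K(C) = 27/C + C/C**2 = 27/C + 1/C = 28/C)
Y(u) = 19 (Y(u) = 1 + 18 = 19)
sqrt(Y(14) + K(-6*6)) = sqrt(19 + 28/((-6*6))) = sqrt(19 + 28/(-36)) = sqrt(19 + 28*(-1/36)) = sqrt(19 - 7/9) = sqrt(164/9) = 2*sqrt(41)/3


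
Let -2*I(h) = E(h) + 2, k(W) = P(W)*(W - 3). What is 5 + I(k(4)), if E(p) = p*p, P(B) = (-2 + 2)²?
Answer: 4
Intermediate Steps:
P(B) = 0 (P(B) = 0² = 0)
E(p) = p²
k(W) = 0 (k(W) = 0*(W - 3) = 0*(-3 + W) = 0)
I(h) = -1 - h²/2 (I(h) = -(h² + 2)/2 = -(2 + h²)/2 = -1 - h²/2)
5 + I(k(4)) = 5 + (-1 - ½*0²) = 5 + (-1 - ½*0) = 5 + (-1 + 0) = 5 - 1 = 4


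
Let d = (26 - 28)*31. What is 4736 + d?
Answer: 4674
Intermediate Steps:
d = -62 (d = -2*31 = -62)
4736 + d = 4736 - 62 = 4674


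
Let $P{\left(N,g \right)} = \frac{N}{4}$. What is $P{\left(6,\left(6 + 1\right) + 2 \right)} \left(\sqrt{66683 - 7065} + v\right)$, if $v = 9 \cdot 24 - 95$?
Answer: $\frac{363}{2} + \frac{3 \sqrt{59618}}{2} \approx 547.75$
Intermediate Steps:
$v = 121$ ($v = 216 - 95 = 121$)
$P{\left(N,g \right)} = \frac{N}{4}$ ($P{\left(N,g \right)} = N \frac{1}{4} = \frac{N}{4}$)
$P{\left(6,\left(6 + 1\right) + 2 \right)} \left(\sqrt{66683 - 7065} + v\right) = \frac{1}{4} \cdot 6 \left(\sqrt{66683 - 7065} + 121\right) = \frac{3 \left(\sqrt{59618} + 121\right)}{2} = \frac{3 \left(121 + \sqrt{59618}\right)}{2} = \frac{363}{2} + \frac{3 \sqrt{59618}}{2}$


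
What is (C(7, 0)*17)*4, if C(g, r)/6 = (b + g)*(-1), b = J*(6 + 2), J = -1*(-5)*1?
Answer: -19176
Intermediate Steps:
J = 5 (J = 5*1 = 5)
b = 40 (b = 5*(6 + 2) = 5*8 = 40)
C(g, r) = -240 - 6*g (C(g, r) = 6*((40 + g)*(-1)) = 6*(-40 - g) = -240 - 6*g)
(C(7, 0)*17)*4 = ((-240 - 6*7)*17)*4 = ((-240 - 42)*17)*4 = -282*17*4 = -4794*4 = -19176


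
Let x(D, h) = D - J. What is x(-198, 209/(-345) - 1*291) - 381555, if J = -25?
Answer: -381728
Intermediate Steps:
x(D, h) = 25 + D (x(D, h) = D - 1*(-25) = D + 25 = 25 + D)
x(-198, 209/(-345) - 1*291) - 381555 = (25 - 198) - 381555 = -173 - 381555 = -381728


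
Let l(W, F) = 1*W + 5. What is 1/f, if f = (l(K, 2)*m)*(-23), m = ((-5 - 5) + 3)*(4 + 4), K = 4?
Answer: 1/11592 ≈ 8.6266e-5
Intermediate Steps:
m = -56 (m = (-10 + 3)*8 = -7*8 = -56)
l(W, F) = 5 + W (l(W, F) = W + 5 = 5 + W)
f = 11592 (f = ((5 + 4)*(-56))*(-23) = (9*(-56))*(-23) = -504*(-23) = 11592)
1/f = 1/11592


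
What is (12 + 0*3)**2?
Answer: 144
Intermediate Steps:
(12 + 0*3)**2 = (12 + 0)**2 = 12**2 = 144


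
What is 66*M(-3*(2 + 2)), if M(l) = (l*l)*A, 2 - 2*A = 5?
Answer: -14256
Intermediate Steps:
A = -3/2 (A = 1 - 1/2*5 = 1 - 5/2 = -3/2 ≈ -1.5000)
M(l) = -3*l**2/2 (M(l) = (l*l)*(-3/2) = l**2*(-3/2) = -3*l**2/2)
66*M(-3*(2 + 2)) = 66*(-3*9*(2 + 2)**2/2) = 66*(-3*(-3*4)**2/2) = 66*(-3/2*(-12)**2) = 66*(-3/2*144) = 66*(-216) = -14256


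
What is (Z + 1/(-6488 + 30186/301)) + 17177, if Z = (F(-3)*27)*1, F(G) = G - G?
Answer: 768052371/44714 ≈ 17177.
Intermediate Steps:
F(G) = 0
Z = 0 (Z = (0*27)*1 = 0*1 = 0)
(Z + 1/(-6488 + 30186/301)) + 17177 = (0 + 1/(-6488 + 30186/301)) + 17177 = (0 + 1/(-6488 + 30186*(1/301))) + 17177 = (0 + 1/(-6488 + 702/7)) + 17177 = (0 + 1/(-44714/7)) + 17177 = (0 - 7/44714) + 17177 = -7/44714 + 17177 = 768052371/44714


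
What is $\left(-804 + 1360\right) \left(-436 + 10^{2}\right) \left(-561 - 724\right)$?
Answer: $240058560$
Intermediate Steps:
$\left(-804 + 1360\right) \left(-436 + 10^{2}\right) \left(-561 - 724\right) = 556 \left(-436 + 100\right) \left(-1285\right) = 556 \left(\left(-336\right) \left(-1285\right)\right) = 556 \cdot 431760 = 240058560$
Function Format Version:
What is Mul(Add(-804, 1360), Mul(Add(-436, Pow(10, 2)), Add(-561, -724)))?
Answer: 240058560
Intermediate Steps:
Mul(Add(-804, 1360), Mul(Add(-436, Pow(10, 2)), Add(-561, -724))) = Mul(556, Mul(Add(-436, 100), -1285)) = Mul(556, Mul(-336, -1285)) = Mul(556, 431760) = 240058560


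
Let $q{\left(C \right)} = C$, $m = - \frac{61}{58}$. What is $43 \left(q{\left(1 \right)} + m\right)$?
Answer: $- \frac{129}{58} \approx -2.2241$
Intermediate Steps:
$m = - \frac{61}{58}$ ($m = \left(-61\right) \frac{1}{58} = - \frac{61}{58} \approx -1.0517$)
$43 \left(q{\left(1 \right)} + m\right) = 43 \left(1 - \frac{61}{58}\right) = 43 \left(- \frac{3}{58}\right) = - \frac{129}{58}$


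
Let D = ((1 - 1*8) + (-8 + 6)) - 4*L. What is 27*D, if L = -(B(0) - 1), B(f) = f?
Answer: -351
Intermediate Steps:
L = 1 (L = -(0 - 1) = -1*(-1) = 1)
D = -13 (D = ((1 - 1*8) + (-8 + 6)) - 4*1 = ((1 - 8) - 2) - 4 = (-7 - 2) - 4 = -9 - 4 = -13)
27*D = 27*(-13) = -351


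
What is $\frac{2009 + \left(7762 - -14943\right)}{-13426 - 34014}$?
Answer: $- \frac{12357}{23720} \approx -0.52095$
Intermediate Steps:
$\frac{2009 + \left(7762 - -14943\right)}{-13426 - 34014} = \frac{2009 + \left(7762 + 14943\right)}{-47440} = \left(2009 + 22705\right) \left(- \frac{1}{47440}\right) = 24714 \left(- \frac{1}{47440}\right) = - \frac{12357}{23720}$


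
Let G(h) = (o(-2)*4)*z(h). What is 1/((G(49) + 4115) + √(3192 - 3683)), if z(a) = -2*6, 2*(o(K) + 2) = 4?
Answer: 4115/16933716 - I*√491/16933716 ≈ 0.00024301 - 1.3085e-6*I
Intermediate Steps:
o(K) = 0 (o(K) = -2 + (½)*4 = -2 + 2 = 0)
z(a) = -12
G(h) = 0 (G(h) = (0*4)*(-12) = 0*(-12) = 0)
1/((G(49) + 4115) + √(3192 - 3683)) = 1/((0 + 4115) + √(3192 - 3683)) = 1/(4115 + √(-491)) = 1/(4115 + I*√491)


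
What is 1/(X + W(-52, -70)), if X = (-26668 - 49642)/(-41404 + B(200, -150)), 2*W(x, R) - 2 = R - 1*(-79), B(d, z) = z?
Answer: 41554/304857 ≈ 0.13631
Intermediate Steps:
W(x, R) = 81/2 + R/2 (W(x, R) = 1 + (R - 1*(-79))/2 = 1 + (R + 79)/2 = 1 + (79 + R)/2 = 1 + (79/2 + R/2) = 81/2 + R/2)
X = 38155/20777 (X = (-26668 - 49642)/(-41404 - 150) = -76310/(-41554) = -76310*(-1/41554) = 38155/20777 ≈ 1.8364)
1/(X + W(-52, -70)) = 1/(38155/20777 + (81/2 + (½)*(-70))) = 1/(38155/20777 + (81/2 - 35)) = 1/(38155/20777 + 11/2) = 1/(304857/41554) = 41554/304857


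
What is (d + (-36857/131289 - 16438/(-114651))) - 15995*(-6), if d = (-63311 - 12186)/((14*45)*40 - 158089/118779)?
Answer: 1441197549103229186058466/15017657662394723943 ≈ 95967.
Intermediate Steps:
d = -8967458163/2993072711 (d = -75497/(630*40 - 158089*1/118779) = -75497/(25200 - 158089/118779) = -75497/2993072711/118779 = -75497*118779/2993072711 = -8967458163/2993072711 ≈ -2.9961)
(d + (-36857/131289 - 16438/(-114651))) - 15995*(-6) = (-8967458163/2993072711 + (-36857/131289 - 16438/(-114651))) - 15995*(-6) = (-8967458163/2993072711 + (-36857*1/131289 - 16438*(-1/114651))) + 95970 = (-8967458163/2993072711 + (-36857/131289 + 16438/114651)) + 95970 = (-8967458163/2993072711 - 689187775/5017471713) + 95970 = -47056756792470751244/15017657662394723943 + 95970 = 1441197549103229186058466/15017657662394723943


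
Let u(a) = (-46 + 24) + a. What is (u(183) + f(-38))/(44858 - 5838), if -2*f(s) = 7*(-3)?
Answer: 343/78040 ≈ 0.0043952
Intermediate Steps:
f(s) = 21/2 (f(s) = -7*(-3)/2 = -1/2*(-21) = 21/2)
u(a) = -22 + a
(u(183) + f(-38))/(44858 - 5838) = ((-22 + 183) + 21/2)/(44858 - 5838) = (161 + 21/2)/39020 = (343/2)*(1/39020) = 343/78040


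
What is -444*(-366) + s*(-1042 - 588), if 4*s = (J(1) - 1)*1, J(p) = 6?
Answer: 320933/2 ≈ 1.6047e+5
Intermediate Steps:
s = 5/4 (s = ((6 - 1)*1)/4 = (5*1)/4 = (1/4)*5 = 5/4 ≈ 1.2500)
-444*(-366) + s*(-1042 - 588) = -444*(-366) + 5*(-1042 - 588)/4 = 162504 + (5/4)*(-1630) = 162504 - 4075/2 = 320933/2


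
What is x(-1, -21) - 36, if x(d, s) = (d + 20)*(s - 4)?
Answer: -511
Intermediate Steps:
x(d, s) = (-4 + s)*(20 + d) (x(d, s) = (20 + d)*(-4 + s) = (-4 + s)*(20 + d))
x(-1, -21) - 36 = (-80 - 4*(-1) + 20*(-21) - 1*(-21)) - 36 = (-80 + 4 - 420 + 21) - 36 = -475 - 36 = -511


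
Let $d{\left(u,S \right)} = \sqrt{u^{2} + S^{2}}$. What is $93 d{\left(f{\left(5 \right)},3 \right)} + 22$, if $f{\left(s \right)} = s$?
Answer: $22 + 93 \sqrt{34} \approx 564.28$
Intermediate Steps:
$d{\left(u,S \right)} = \sqrt{S^{2} + u^{2}}$
$93 d{\left(f{\left(5 \right)},3 \right)} + 22 = 93 \sqrt{3^{2} + 5^{2}} + 22 = 93 \sqrt{9 + 25} + 22 = 93 \sqrt{34} + 22 = 22 + 93 \sqrt{34}$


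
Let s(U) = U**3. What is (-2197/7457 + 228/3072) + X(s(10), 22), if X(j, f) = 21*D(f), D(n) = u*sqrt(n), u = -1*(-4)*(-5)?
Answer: -420749/1908992 - 420*sqrt(22) ≈ -1970.2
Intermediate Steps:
u = -20 (u = 4*(-5) = -20)
D(n) = -20*sqrt(n)
X(j, f) = -420*sqrt(f) (X(j, f) = 21*(-20*sqrt(f)) = -420*sqrt(f))
(-2197/7457 + 228/3072) + X(s(10), 22) = (-2197/7457 + 228/3072) - 420*sqrt(22) = (-2197*1/7457 + 228*(1/3072)) - 420*sqrt(22) = (-2197/7457 + 19/256) - 420*sqrt(22) = -420749/1908992 - 420*sqrt(22)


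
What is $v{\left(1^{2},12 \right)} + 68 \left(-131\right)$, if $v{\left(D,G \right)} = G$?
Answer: $-8896$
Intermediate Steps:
$v{\left(1^{2},12 \right)} + 68 \left(-131\right) = 12 + 68 \left(-131\right) = 12 - 8908 = -8896$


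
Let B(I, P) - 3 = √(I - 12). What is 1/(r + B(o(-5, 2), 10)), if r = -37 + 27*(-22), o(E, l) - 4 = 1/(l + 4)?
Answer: -3768/2366351 - I*√282/2366351 ≈ -0.0015923 - 7.0965e-6*I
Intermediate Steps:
o(E, l) = 4 + 1/(4 + l) (o(E, l) = 4 + 1/(l + 4) = 4 + 1/(4 + l))
B(I, P) = 3 + √(-12 + I) (B(I, P) = 3 + √(I - 12) = 3 + √(-12 + I))
r = -631 (r = -37 - 594 = -631)
1/(r + B(o(-5, 2), 10)) = 1/(-631 + (3 + √(-12 + (17 + 4*2)/(4 + 2)))) = 1/(-631 + (3 + √(-12 + (17 + 8)/6))) = 1/(-631 + (3 + √(-12 + (⅙)*25))) = 1/(-631 + (3 + √(-12 + 25/6))) = 1/(-631 + (3 + √(-47/6))) = 1/(-631 + (3 + I*√282/6)) = 1/(-628 + I*√282/6)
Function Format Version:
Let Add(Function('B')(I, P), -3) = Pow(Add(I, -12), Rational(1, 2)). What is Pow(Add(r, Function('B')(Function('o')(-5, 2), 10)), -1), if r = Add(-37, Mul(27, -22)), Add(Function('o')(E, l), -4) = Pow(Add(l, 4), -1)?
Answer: Add(Rational(-3768, 2366351), Mul(Rational(-1, 2366351), I, Pow(282, Rational(1, 2)))) ≈ Add(-0.0015923, Mul(-7.0965e-6, I))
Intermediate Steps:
Function('o')(E, l) = Add(4, Pow(Add(4, l), -1)) (Function('o')(E, l) = Add(4, Pow(Add(l, 4), -1)) = Add(4, Pow(Add(4, l), -1)))
Function('B')(I, P) = Add(3, Pow(Add(-12, I), Rational(1, 2))) (Function('B')(I, P) = Add(3, Pow(Add(I, -12), Rational(1, 2))) = Add(3, Pow(Add(-12, I), Rational(1, 2))))
r = -631 (r = Add(-37, -594) = -631)
Pow(Add(r, Function('B')(Function('o')(-5, 2), 10)), -1) = Pow(Add(-631, Add(3, Pow(Add(-12, Mul(Pow(Add(4, 2), -1), Add(17, Mul(4, 2)))), Rational(1, 2)))), -1) = Pow(Add(-631, Add(3, Pow(Add(-12, Mul(Pow(6, -1), Add(17, 8))), Rational(1, 2)))), -1) = Pow(Add(-631, Add(3, Pow(Add(-12, Mul(Rational(1, 6), 25)), Rational(1, 2)))), -1) = Pow(Add(-631, Add(3, Pow(Add(-12, Rational(25, 6)), Rational(1, 2)))), -1) = Pow(Add(-631, Add(3, Pow(Rational(-47, 6), Rational(1, 2)))), -1) = Pow(Add(-631, Add(3, Mul(Rational(1, 6), I, Pow(282, Rational(1, 2))))), -1) = Pow(Add(-628, Mul(Rational(1, 6), I, Pow(282, Rational(1, 2)))), -1)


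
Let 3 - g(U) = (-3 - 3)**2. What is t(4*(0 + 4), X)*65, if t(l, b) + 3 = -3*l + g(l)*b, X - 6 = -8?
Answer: 975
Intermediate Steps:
X = -2 (X = 6 - 8 = -2)
g(U) = -33 (g(U) = 3 - (-3 - 3)**2 = 3 - 1*(-6)**2 = 3 - 1*36 = 3 - 36 = -33)
t(l, b) = -3 - 33*b - 3*l (t(l, b) = -3 + (-3*l - 33*b) = -3 + (-33*b - 3*l) = -3 - 33*b - 3*l)
t(4*(0 + 4), X)*65 = (-3 - 33*(-2) - 12*(0 + 4))*65 = (-3 + 66 - 12*4)*65 = (-3 + 66 - 3*16)*65 = (-3 + 66 - 48)*65 = 15*65 = 975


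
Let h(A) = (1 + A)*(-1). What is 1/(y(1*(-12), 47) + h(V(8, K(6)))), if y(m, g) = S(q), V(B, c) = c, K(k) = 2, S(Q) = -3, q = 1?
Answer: -1/6 ≈ -0.16667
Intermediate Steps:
y(m, g) = -3
h(A) = -1 - A
1/(y(1*(-12), 47) + h(V(8, K(6)))) = 1/(-3 + (-1 - 1*2)) = 1/(-3 + (-1 - 2)) = 1/(-3 - 3) = 1/(-6) = -1/6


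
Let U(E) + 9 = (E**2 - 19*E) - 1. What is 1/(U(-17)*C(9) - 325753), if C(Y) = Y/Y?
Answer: -1/325151 ≈ -3.0755e-6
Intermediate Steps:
U(E) = -10 + E**2 - 19*E (U(E) = -9 + ((E**2 - 19*E) - 1) = -9 + (-1 + E**2 - 19*E) = -10 + E**2 - 19*E)
C(Y) = 1
1/(U(-17)*C(9) - 325753) = 1/((-10 + (-17)**2 - 19*(-17))*1 - 325753) = 1/((-10 + 289 + 323)*1 - 325753) = 1/(602*1 - 325753) = 1/(602 - 325753) = 1/(-325151) = -1/325151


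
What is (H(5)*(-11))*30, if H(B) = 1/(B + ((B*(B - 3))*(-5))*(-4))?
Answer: -66/41 ≈ -1.6098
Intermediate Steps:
H(B) = 1/(B + 20*B*(-3 + B)) (H(B) = 1/(B + ((B*(-3 + B))*(-5))*(-4)) = 1/(B - 5*B*(-3 + B)*(-4)) = 1/(B + 20*B*(-3 + B)))
(H(5)*(-11))*30 = ((1/(5*(-59 + 20*5)))*(-11))*30 = ((1/(5*(-59 + 100)))*(-11))*30 = (((1/5)/41)*(-11))*30 = (((1/5)*(1/41))*(-11))*30 = ((1/205)*(-11))*30 = -11/205*30 = -66/41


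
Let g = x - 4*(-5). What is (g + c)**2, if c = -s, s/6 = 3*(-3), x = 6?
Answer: 6400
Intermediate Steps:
s = -54 (s = 6*(3*(-3)) = 6*(-9) = -54)
c = 54 (c = -1*(-54) = 54)
g = 26 (g = 6 - 4*(-5) = 6 + 20 = 26)
(g + c)**2 = (26 + 54)**2 = 80**2 = 6400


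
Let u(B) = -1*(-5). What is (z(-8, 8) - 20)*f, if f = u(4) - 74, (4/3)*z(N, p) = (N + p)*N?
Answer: 1380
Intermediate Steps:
z(N, p) = 3*N*(N + p)/4 (z(N, p) = 3*((N + p)*N)/4 = 3*(N*(N + p))/4 = 3*N*(N + p)/4)
u(B) = 5
f = -69 (f = 5 - 74 = -69)
(z(-8, 8) - 20)*f = ((3/4)*(-8)*(-8 + 8) - 20)*(-69) = ((3/4)*(-8)*0 - 20)*(-69) = (0 - 20)*(-69) = -20*(-69) = 1380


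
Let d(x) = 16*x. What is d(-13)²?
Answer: 43264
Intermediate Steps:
d(-13)² = (16*(-13))² = (-208)² = 43264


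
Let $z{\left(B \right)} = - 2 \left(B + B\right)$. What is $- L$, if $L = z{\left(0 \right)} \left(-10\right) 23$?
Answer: $0$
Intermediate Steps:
$z{\left(B \right)} = - 4 B$ ($z{\left(B \right)} = - 2 \cdot 2 B = - 4 B$)
$L = 0$ ($L = \left(-4\right) 0 \left(-10\right) 23 = 0 \left(-10\right) 23 = 0 \cdot 23 = 0$)
$- L = \left(-1\right) 0 = 0$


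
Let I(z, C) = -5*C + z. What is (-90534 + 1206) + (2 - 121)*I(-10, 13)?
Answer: -80403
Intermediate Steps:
I(z, C) = z - 5*C
(-90534 + 1206) + (2 - 121)*I(-10, 13) = (-90534 + 1206) + (2 - 121)*(-10 - 5*13) = -89328 - 119*(-10 - 65) = -89328 - 119*(-75) = -89328 + 8925 = -80403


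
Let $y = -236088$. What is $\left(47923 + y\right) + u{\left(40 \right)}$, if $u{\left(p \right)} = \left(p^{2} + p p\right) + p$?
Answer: $-184925$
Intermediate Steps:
$u{\left(p \right)} = p + 2 p^{2}$ ($u{\left(p \right)} = \left(p^{2} + p^{2}\right) + p = 2 p^{2} + p = p + 2 p^{2}$)
$\left(47923 + y\right) + u{\left(40 \right)} = \left(47923 - 236088\right) + 40 \left(1 + 2 \cdot 40\right) = -188165 + 40 \left(1 + 80\right) = -188165 + 40 \cdot 81 = -188165 + 3240 = -184925$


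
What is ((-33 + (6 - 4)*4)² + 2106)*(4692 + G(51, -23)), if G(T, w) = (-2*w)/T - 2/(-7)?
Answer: 4575703108/357 ≈ 1.2817e+7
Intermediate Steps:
G(T, w) = 2/7 - 2*w/T (G(T, w) = -2*w/T - 2*(-⅐) = -2*w/T + 2/7 = 2/7 - 2*w/T)
((-33 + (6 - 4)*4)² + 2106)*(4692 + G(51, -23)) = ((-33 + (6 - 4)*4)² + 2106)*(4692 + (2/7 - 2*(-23)/51)) = ((-33 + 2*4)² + 2106)*(4692 + (2/7 - 2*(-23)*1/51)) = ((-33 + 8)² + 2106)*(4692 + (2/7 + 46/51)) = ((-25)² + 2106)*(4692 + 424/357) = (625 + 2106)*(1675468/357) = 2731*(1675468/357) = 4575703108/357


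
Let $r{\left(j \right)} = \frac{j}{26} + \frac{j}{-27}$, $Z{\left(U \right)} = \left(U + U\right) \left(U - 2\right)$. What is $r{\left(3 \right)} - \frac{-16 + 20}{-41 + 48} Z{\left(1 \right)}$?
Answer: $\frac{1879}{1638} \approx 1.1471$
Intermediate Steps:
$Z{\left(U \right)} = 2 U \left(-2 + U\right)$
$r{\left(j \right)} = \frac{j}{702}$ ($r{\left(j \right)} = j \frac{1}{26} + j \left(- \frac{1}{27}\right) = \frac{j}{26} - \frac{j}{27} = \frac{j}{702}$)
$r{\left(3 \right)} - \frac{-16 + 20}{-41 + 48} Z{\left(1 \right)} = \frac{1}{702} \cdot 3 - \frac{-16 + 20}{-41 + 48} \cdot 2 \cdot 1 \left(-2 + 1\right) = \frac{1}{234} - \frac{4}{7} \cdot 2 \cdot 1 \left(-1\right) = \frac{1}{234} - 4 \cdot \frac{1}{7} \left(-2\right) = \frac{1}{234} - \frac{4}{7} \left(-2\right) = \frac{1}{234} - - \frac{8}{7} = \frac{1}{234} + \frac{8}{7} = \frac{1879}{1638}$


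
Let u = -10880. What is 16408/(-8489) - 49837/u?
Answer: 244547253/92360320 ≈ 2.6478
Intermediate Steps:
16408/(-8489) - 49837/u = 16408/(-8489) - 49837/(-10880) = 16408*(-1/8489) - 49837*(-1/10880) = -16408/8489 + 49837/10880 = 244547253/92360320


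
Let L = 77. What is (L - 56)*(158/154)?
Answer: 237/11 ≈ 21.545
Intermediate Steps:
(L - 56)*(158/154) = (77 - 56)*(158/154) = 21*(158*(1/154)) = 21*(79/77) = 237/11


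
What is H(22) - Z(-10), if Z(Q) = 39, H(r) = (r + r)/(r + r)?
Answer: -38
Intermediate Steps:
H(r) = 1 (H(r) = (2*r)/((2*r)) = (2*r)*(1/(2*r)) = 1)
H(22) - Z(-10) = 1 - 1*39 = 1 - 39 = -38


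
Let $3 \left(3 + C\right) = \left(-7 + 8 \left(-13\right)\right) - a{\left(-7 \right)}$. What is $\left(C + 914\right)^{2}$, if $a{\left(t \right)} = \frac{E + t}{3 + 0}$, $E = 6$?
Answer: $\frac{61889689}{81} \approx 7.6407 \cdot 10^{5}$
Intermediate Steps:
$a{\left(t \right)} = 2 + \frac{t}{3}$ ($a{\left(t \right)} = \frac{6 + t}{3 + 0} = \frac{6 + t}{3} = \left(6 + t\right) \frac{1}{3} = 2 + \frac{t}{3}$)
$C = - \frac{359}{9}$ ($C = -3 + \frac{\left(-7 + 8 \left(-13\right)\right) - \left(2 + \frac{1}{3} \left(-7\right)\right)}{3} = -3 + \frac{\left(-7 - 104\right) - \left(2 - \frac{7}{3}\right)}{3} = -3 + \frac{-111 - - \frac{1}{3}}{3} = -3 + \frac{-111 + \frac{1}{3}}{3} = -3 + \frac{1}{3} \left(- \frac{332}{3}\right) = -3 - \frac{332}{9} = - \frac{359}{9} \approx -39.889$)
$\left(C + 914\right)^{2} = \left(- \frac{359}{9} + 914\right)^{2} = \left(\frac{7867}{9}\right)^{2} = \frac{61889689}{81}$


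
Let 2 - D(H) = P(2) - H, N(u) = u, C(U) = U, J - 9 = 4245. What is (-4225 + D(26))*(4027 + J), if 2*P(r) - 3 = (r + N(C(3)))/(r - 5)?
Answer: -104282633/3 ≈ -3.4761e+7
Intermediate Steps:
J = 4254 (J = 9 + 4245 = 4254)
P(r) = 3/2 + (3 + r)/(2*(-5 + r)) (P(r) = 3/2 + ((r + 3)/(r - 5))/2 = 3/2 + ((3 + r)/(-5 + r))/2 = 3/2 + (3 + r)/(2*(-5 + r)))
D(H) = 4/3 + H (D(H) = 2 - (2*(-3 + 2)/(-5 + 2) - H) = 2 - (2*(-1)/(-3) - H) = 2 - (2*(-1/3)*(-1) - H) = 2 - (2/3 - H) = 2 + (-2/3 + H) = 4/3 + H)
(-4225 + D(26))*(4027 + J) = (-4225 + (4/3 + 26))*(4027 + 4254) = (-4225 + 82/3)*8281 = -12593/3*8281 = -104282633/3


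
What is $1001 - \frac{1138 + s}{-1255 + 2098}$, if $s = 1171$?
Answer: $\frac{841534}{843} \approx 998.26$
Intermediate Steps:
$1001 - \frac{1138 + s}{-1255 + 2098} = 1001 - \frac{1138 + 1171}{-1255 + 2098} = 1001 - \frac{2309}{843} = \frac{841534}{843}$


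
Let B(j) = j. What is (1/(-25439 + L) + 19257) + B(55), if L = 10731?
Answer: 284040895/14708 ≈ 19312.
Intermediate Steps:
(1/(-25439 + L) + 19257) + B(55) = (1/(-25439 + 10731) + 19257) + 55 = (1/(-14708) + 19257) + 55 = (-1/14708 + 19257) + 55 = 283231955/14708 + 55 = 284040895/14708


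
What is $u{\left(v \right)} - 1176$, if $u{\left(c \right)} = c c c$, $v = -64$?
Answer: $-263320$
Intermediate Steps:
$u{\left(c \right)} = c^{3}$ ($u{\left(c \right)} = c^{2} c = c^{3}$)
$u{\left(v \right)} - 1176 = \left(-64\right)^{3} - 1176 = -262144 - 1176 = -263320$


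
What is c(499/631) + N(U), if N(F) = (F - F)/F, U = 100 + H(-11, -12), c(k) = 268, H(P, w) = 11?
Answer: 268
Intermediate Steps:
U = 111 (U = 100 + 11 = 111)
N(F) = 0 (N(F) = 0/F = 0)
c(499/631) + N(U) = 268 + 0 = 268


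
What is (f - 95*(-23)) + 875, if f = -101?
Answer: 2959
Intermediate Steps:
(f - 95*(-23)) + 875 = (-101 - 95*(-23)) + 875 = (-101 + 2185) + 875 = 2084 + 875 = 2959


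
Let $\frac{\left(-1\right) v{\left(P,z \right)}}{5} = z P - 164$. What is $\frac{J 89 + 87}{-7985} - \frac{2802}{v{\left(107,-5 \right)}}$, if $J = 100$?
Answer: $- \frac{3585569}{1860505} \approx -1.9272$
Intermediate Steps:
$v{\left(P,z \right)} = 820 - 5 P z$ ($v{\left(P,z \right)} = - 5 \left(z P - 164\right) = - 5 \left(P z - 164\right) = - 5 \left(-164 + P z\right) = 820 - 5 P z$)
$\frac{J 89 + 87}{-7985} - \frac{2802}{v{\left(107,-5 \right)}} = \frac{100 \cdot 89 + 87}{-7985} - \frac{2802}{820 - 535 \left(-5\right)} = \left(8900 + 87\right) \left(- \frac{1}{7985}\right) - \frac{2802}{820 + 2675} = 8987 \left(- \frac{1}{7985}\right) - \frac{2802}{3495} = - \frac{8987}{7985} - \frac{934}{1165} = - \frac{3585569}{1860505}$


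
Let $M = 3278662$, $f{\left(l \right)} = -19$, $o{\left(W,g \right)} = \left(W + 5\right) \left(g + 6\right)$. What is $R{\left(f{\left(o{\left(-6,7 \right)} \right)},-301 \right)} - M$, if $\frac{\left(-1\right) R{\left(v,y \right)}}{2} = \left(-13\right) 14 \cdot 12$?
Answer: $-3274294$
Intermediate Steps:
$o{\left(W,g \right)} = \left(5 + W\right) \left(6 + g\right)$
$R{\left(v,y \right)} = 4368$ ($R{\left(v,y \right)} = - 2 \left(-13\right) 14 \cdot 12 = - 2 \left(\left(-182\right) 12\right) = \left(-2\right) \left(-2184\right) = 4368$)
$R{\left(f{\left(o{\left(-6,7 \right)} \right)},-301 \right)} - M = 4368 - 3278662 = -3274294$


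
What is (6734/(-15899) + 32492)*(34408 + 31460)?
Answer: 2617409757864/1223 ≈ 2.1402e+9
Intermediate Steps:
(6734/(-15899) + 32492)*(34408 + 31460) = (6734*(-1/15899) + 32492)*65868 = (-518/1223 + 32492)*65868 = (39737198/1223)*65868 = 2617409757864/1223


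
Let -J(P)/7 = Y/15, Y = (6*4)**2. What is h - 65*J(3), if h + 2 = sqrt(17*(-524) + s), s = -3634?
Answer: 17470 + I*sqrt(12542) ≈ 17470.0 + 111.99*I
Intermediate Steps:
Y = 576 (Y = 24**2 = 576)
J(P) = -1344/5 (J(P) = -4032/15 = -7*192/5 = -1344/5)
h = -2 + I*sqrt(12542) (h = -2 + sqrt(17*(-524) - 3634) = -2 + sqrt(-8908 - 3634) = -2 + sqrt(-12542) = -2 + I*sqrt(12542) ≈ -2.0 + 111.99*I)
h - 65*J(3) = (-2 + I*sqrt(12542)) - 65*(-1344/5) = (-2 + I*sqrt(12542)) + 17472 = 17470 + I*sqrt(12542)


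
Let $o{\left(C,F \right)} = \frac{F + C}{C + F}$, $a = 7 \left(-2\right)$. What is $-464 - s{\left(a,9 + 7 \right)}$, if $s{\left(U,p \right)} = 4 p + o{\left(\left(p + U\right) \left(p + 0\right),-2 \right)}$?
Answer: $-529$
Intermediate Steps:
$a = -14$
$o{\left(C,F \right)} = 1$ ($o{\left(C,F \right)} = \frac{C + F}{C + F} = 1$)
$s{\left(U,p \right)} = 1 + 4 p$ ($s{\left(U,p \right)} = 4 p + 1 = 1 + 4 p$)
$-464 - s{\left(a,9 + 7 \right)} = -464 - \left(1 + 4 \left(9 + 7\right)\right) = -464 - \left(1 + 4 \cdot 16\right) = -464 - \left(1 + 64\right) = -464 - 65 = -529$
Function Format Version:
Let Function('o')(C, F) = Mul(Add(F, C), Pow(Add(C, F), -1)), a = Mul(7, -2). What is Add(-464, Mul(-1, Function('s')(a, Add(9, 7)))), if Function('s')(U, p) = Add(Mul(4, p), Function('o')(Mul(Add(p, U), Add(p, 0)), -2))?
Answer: -529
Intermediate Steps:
a = -14
Function('o')(C, F) = 1 (Function('o')(C, F) = Mul(Add(C, F), Pow(Add(C, F), -1)) = 1)
Function('s')(U, p) = Add(1, Mul(4, p)) (Function('s')(U, p) = Add(Mul(4, p), 1) = Add(1, Mul(4, p)))
Add(-464, Mul(-1, Function('s')(a, Add(9, 7)))) = Add(-464, Mul(-1, Add(1, Mul(4, Add(9, 7))))) = Add(-464, Mul(-1, Add(1, Mul(4, 16)))) = Add(-464, Mul(-1, Add(1, 64))) = Add(-464, Mul(-1, 65)) = Add(-464, -65) = -529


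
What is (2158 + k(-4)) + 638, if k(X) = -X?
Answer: 2800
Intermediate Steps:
(2158 + k(-4)) + 638 = (2158 - 1*(-4)) + 638 = (2158 + 4) + 638 = 2162 + 638 = 2800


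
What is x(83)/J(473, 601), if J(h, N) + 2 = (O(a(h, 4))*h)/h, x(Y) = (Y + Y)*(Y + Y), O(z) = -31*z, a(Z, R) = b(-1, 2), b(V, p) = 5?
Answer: -27556/157 ≈ -175.52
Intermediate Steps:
a(Z, R) = 5
x(Y) = 4*Y² (x(Y) = (2*Y)*(2*Y) = 4*Y²)
J(h, N) = -157 (J(h, N) = -2 + ((-31*5)*h)/h = -2 + (-155*h)/h = -2 - 155 = -157)
x(83)/J(473, 601) = (4*83²)/(-157) = (4*6889)*(-1/157) = 27556*(-1/157) = -27556/157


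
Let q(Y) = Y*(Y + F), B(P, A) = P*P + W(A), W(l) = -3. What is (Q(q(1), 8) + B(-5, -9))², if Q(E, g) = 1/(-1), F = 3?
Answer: 441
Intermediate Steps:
B(P, A) = -3 + P² (B(P, A) = P*P - 3 = P² - 3 = -3 + P²)
q(Y) = Y*(3 + Y) (q(Y) = Y*(Y + 3) = Y*(3 + Y))
Q(E, g) = -1
(Q(q(1), 8) + B(-5, -9))² = (-1 + (-3 + (-5)²))² = (-1 + (-3 + 25))² = (-1 + 22)² = 21² = 441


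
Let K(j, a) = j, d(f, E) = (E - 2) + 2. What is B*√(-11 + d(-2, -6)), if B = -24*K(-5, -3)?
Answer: 120*I*√17 ≈ 494.77*I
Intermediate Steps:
d(f, E) = E (d(f, E) = (-2 + E) + 2 = E)
B = 120 (B = -24*(-5) = 120)
B*√(-11 + d(-2, -6)) = 120*√(-11 - 6) = 120*√(-17) = 120*(I*√17) = 120*I*√17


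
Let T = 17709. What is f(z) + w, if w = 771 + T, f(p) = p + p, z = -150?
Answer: 18180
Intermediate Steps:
f(p) = 2*p
w = 18480 (w = 771 + 17709 = 18480)
f(z) + w = 2*(-150) + 18480 = -300 + 18480 = 18180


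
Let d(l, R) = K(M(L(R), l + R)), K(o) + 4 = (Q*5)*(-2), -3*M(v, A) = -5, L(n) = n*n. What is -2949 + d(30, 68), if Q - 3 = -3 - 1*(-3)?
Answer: -2983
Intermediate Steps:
L(n) = n**2
Q = 3 (Q = 3 + (-3 - 1*(-3)) = 3 + (-3 + 3) = 3 + 0 = 3)
M(v, A) = 5/3 (M(v, A) = -1/3*(-5) = 5/3)
K(o) = -34 (K(o) = -4 + (3*5)*(-2) = -4 + 15*(-2) = -4 - 30 = -34)
d(l, R) = -34
-2949 + d(30, 68) = -2949 - 34 = -2983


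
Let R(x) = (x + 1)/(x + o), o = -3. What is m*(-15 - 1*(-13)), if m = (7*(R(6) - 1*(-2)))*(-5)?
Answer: 910/3 ≈ 303.33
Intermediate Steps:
R(x) = (1 + x)/(-3 + x) (R(x) = (x + 1)/(x - 3) = (1 + x)/(-3 + x))
m = -455/3 (m = (7*((1 + 6)/(-3 + 6) - 1*(-2)))*(-5) = (7*(7/3 + 2))*(-5) = (7*(13/3))*(-5) = (91/3)*(-5) = -455/3 ≈ -151.67)
m*(-15 - 1*(-13)) = -455*(-15 - 1*(-13))/3 = -455*(-15 + 13)/3 = -455/3*(-2) = 910/3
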